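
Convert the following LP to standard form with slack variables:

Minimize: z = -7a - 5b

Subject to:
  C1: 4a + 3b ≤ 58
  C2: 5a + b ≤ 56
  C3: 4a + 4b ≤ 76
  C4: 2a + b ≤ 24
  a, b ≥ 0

min z = -7a - 5b

s.t.
  4a + 3b + s1 = 58
  5a + b + s2 = 56
  4a + 4b + s3 = 76
  2a + b + s4 = 24
  a, b, s1, s2, s3, s4 ≥ 0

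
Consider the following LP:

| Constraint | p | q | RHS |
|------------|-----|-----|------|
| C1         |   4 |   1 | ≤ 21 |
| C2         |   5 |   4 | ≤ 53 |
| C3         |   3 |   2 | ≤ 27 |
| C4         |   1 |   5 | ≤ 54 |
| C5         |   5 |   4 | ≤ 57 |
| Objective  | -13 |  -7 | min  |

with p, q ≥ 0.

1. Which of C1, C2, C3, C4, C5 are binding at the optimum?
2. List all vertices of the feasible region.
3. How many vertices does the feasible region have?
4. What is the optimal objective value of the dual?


1. C1, C3
2. (0, 0), (5.25, 0), (3, 9), (2.077, 10.38), (0, 10.8)
3. 5
4. -102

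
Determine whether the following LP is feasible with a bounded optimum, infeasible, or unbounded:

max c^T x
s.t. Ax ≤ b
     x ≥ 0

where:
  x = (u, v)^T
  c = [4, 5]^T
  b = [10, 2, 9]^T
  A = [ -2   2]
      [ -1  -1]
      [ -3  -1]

Unbounded (objective can increase without bound)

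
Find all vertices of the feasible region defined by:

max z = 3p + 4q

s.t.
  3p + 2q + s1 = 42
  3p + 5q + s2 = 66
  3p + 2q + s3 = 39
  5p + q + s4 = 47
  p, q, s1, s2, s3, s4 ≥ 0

(0, 0), (9.4, 0), (7.857, 7.714), (7, 9), (0, 13.2)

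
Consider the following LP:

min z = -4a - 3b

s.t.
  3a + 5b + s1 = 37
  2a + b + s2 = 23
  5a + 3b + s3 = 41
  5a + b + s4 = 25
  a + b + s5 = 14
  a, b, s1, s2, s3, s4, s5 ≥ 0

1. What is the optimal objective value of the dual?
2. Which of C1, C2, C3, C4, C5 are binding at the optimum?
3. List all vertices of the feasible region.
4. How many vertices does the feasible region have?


1. -31
2. C1, C4
3. (0, 0), (5, 0), (4, 5), (0, 7.4)
4. 4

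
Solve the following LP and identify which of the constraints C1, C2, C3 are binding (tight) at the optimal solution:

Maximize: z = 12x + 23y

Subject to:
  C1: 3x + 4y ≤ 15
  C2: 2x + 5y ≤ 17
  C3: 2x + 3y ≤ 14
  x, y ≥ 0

At x = 1, y = 3, compute slack b - a·x for each constraint:
  C1: 15 − 15 = 0  (binding)
  C2: 17 − 17 = 0  (binding)
  C3: 14 − 11 = 3  (slack)

Optimal: x = 1, y = 3
Binding: C1, C2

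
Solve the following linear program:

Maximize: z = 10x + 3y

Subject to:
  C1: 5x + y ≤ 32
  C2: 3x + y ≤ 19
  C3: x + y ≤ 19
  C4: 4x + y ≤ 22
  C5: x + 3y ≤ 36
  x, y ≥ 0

Evaluate the objective at each vertex of the feasible region:
  z(0, 0) = 0
  z(5.5, 0) = 55
  z(3, 10) = 60  ←
  z(2.625, 11.12) = 59.62
  z(0, 12) = 36
The maximum is at x = 3, y = 10.

x = 3, y = 10, z = 60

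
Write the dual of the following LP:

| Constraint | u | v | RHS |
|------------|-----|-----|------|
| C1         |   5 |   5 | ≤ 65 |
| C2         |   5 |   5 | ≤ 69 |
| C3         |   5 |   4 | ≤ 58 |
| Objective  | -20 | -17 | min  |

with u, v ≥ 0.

Primal min cᵀx s.t. Ax ≤ b, x ≥ 0  →  Dual max −bᵀy s.t. Aᵀy ≥ −c, y ≥ 0.

Maximize: z = -65y1 - 69y2 - 58y3

Subject to:
  5y1 + 5y2 + 5y3 ≥ 20
  5y1 + 5y2 + 4y3 ≥ 17
  y1, y2, y3 ≥ 0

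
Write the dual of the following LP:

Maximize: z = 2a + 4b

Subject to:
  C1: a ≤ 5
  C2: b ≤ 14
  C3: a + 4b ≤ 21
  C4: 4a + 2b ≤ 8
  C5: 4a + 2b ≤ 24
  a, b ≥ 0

Primal max cᵀx s.t. Ax ≤ b, x ≥ 0  →  Dual min bᵀy s.t. Aᵀy ≥ c, y ≥ 0.

Minimize: z = 5y1 + 14y2 + 21y3 + 8y4 + 24y5

Subject to:
  y1 + y3 + 4y4 + 4y5 ≥ 2
  y2 + 4y3 + 2y4 + 2y5 ≥ 4
  y1, y2, y3, y4, y5 ≥ 0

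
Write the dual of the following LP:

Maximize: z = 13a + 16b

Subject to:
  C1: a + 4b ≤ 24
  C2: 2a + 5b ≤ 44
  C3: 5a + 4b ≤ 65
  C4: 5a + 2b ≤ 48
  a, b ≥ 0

Primal max cᵀx s.t. Ax ≤ b, x ≥ 0  →  Dual min bᵀy s.t. Aᵀy ≥ c, y ≥ 0.

Minimize: z = 24y1 + 44y2 + 65y3 + 48y4

Subject to:
  y1 + 2y2 + 5y3 + 5y4 ≥ 13
  4y1 + 5y2 + 4y3 + 2y4 ≥ 16
  y1, y2, y3, y4 ≥ 0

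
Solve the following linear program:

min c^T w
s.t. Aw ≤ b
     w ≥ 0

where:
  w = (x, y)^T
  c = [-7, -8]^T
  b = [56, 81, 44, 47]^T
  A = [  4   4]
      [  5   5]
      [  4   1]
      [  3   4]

Evaluate the objective at each vertex of the feasible region:
  z(0, 0) = 0
  z(11, 0) = -77
  z(10, 4) = -102
  z(9, 5) = -103  ←
  z(0, 11.75) = -94
The minimum is at x = 9, y = 5.

x = 9, y = 5, z = -103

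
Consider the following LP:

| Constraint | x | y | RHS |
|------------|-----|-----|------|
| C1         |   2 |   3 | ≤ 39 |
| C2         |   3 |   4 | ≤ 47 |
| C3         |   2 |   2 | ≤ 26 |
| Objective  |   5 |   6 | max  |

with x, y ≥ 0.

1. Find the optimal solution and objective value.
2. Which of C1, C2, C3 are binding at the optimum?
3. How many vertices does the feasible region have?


1. x = 5, y = 8, z = 73
2. C2, C3
3. 4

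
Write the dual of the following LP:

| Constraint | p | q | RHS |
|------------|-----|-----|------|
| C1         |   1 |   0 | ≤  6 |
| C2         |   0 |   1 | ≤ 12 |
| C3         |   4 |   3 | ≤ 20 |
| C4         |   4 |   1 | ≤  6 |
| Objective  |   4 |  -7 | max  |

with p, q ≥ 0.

Primal max cᵀx s.t. Ax ≤ b, x ≥ 0  →  Dual min bᵀy s.t. Aᵀy ≥ c, y ≥ 0.

Minimize: z = 6y1 + 12y2 + 20y3 + 6y4

Subject to:
  y1 + 4y3 + 4y4 ≥ 4
  y2 + 3y3 + y4 ≥ -7
  y1, y2, y3, y4 ≥ 0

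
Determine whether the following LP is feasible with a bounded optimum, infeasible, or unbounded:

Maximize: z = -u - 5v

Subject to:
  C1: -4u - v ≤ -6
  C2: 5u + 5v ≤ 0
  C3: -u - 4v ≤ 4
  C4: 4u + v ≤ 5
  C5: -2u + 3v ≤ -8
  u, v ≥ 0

Infeasible (no feasible solution exists)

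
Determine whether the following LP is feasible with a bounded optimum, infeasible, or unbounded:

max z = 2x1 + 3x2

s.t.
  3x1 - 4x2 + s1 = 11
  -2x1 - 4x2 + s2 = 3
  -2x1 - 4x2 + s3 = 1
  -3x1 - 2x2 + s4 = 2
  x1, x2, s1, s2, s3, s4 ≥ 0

Unbounded (objective can increase without bound)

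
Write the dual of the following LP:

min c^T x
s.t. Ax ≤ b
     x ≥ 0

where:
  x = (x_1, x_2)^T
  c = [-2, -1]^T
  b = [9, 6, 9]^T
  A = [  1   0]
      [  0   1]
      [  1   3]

Primal min cᵀx s.t. Ax ≤ b, x ≥ 0  →  Dual max −bᵀy s.t. Aᵀy ≥ −c, y ≥ 0.

Maximize: z = -9y1 - 6y2 - 9y3

Subject to:
  y1 + y3 ≥ 2
  y2 + 3y3 ≥ 1
  y1, y2, y3 ≥ 0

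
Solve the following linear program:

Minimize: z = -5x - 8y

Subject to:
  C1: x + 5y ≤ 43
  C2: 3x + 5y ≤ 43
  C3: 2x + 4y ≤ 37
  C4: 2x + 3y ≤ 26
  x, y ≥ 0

Evaluate the objective at each vertex of the feasible region:
  z(0, 0) = 0
  z(13, 0) = -65
  z(1, 8) = -69  ←
  z(0, 8.6) = -68.8
The minimum is at x = 1, y = 8.

x = 1, y = 8, z = -69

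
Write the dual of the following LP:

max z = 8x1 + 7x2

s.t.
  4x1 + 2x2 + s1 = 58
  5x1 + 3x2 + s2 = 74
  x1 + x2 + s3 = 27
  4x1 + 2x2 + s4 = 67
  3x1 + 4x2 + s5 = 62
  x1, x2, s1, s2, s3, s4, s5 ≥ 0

Primal max cᵀx s.t. Ax ≤ b, x ≥ 0  →  Dual min bᵀy s.t. Aᵀy ≥ c, y ≥ 0.

Minimize: z = 58y1 + 74y2 + 27y3 + 67y4 + 62y5

Subject to:
  4y1 + 5y2 + y3 + 4y4 + 3y5 ≥ 8
  2y1 + 3y2 + y3 + 2y4 + 4y5 ≥ 7
  y1, y2, y3, y4, y5 ≥ 0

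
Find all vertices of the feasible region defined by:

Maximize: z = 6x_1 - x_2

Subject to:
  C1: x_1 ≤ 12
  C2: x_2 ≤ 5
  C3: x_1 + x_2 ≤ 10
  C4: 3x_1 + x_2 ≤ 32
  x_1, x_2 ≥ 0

(0, 0), (10, 0), (5, 5), (0, 5)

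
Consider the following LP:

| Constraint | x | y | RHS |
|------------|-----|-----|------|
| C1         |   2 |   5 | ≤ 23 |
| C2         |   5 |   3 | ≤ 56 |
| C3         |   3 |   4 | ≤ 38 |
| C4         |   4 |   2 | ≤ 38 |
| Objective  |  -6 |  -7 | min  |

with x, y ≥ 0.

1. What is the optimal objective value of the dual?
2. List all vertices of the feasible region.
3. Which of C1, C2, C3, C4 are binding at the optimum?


1. -61
2. (0, 0), (9.5, 0), (9, 1), (0, 4.6)
3. C1, C4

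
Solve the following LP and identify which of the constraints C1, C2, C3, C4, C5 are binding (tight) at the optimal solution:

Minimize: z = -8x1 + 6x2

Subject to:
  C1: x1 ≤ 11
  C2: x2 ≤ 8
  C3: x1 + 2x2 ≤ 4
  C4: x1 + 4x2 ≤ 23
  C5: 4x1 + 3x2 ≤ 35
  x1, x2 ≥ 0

At x1 = 4, x2 = 0, compute slack b - a·x for each constraint:
  C1: 11 − 4 = 7  (slack)
  C2: 8 − 0 = 8  (slack)
  C3: 4 − 4 = 0  (binding)
  C4: 23 − 4 = 19  (slack)
  C5: 35 − 16 = 19  (slack)

Optimal: x1 = 4, x2 = 0
Binding: C3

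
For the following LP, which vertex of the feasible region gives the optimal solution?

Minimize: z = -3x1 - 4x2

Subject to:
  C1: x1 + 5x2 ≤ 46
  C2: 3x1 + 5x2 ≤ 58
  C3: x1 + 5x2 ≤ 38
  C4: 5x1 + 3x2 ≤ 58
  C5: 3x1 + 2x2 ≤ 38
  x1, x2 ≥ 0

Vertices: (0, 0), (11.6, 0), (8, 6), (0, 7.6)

Evaluate the objective at each vertex of the feasible region:
  z(0, 0) = 0
  z(11.6, 0) = -34.8
  z(8, 6) = -48  ←
  z(0, 7.6) = -30.4
The minimum is at x1 = 8, x2 = 6.

(8, 6)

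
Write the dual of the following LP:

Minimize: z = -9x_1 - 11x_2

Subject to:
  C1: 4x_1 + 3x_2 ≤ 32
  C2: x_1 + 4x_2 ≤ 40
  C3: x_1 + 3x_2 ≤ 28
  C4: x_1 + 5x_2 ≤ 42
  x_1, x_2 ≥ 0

Primal min cᵀx s.t. Ax ≤ b, x ≥ 0  →  Dual max −bᵀy s.t. Aᵀy ≥ −c, y ≥ 0.

Maximize: z = -32y1 - 40y2 - 28y3 - 42y4

Subject to:
  4y1 + y2 + y3 + y4 ≥ 9
  3y1 + 4y2 + 3y3 + 5y4 ≥ 11
  y1, y2, y3, y4 ≥ 0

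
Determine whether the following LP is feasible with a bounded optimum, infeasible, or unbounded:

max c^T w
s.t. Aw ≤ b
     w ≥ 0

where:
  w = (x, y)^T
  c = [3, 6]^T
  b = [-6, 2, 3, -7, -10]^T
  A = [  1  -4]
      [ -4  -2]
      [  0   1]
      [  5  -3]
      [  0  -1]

Infeasible (no feasible solution exists)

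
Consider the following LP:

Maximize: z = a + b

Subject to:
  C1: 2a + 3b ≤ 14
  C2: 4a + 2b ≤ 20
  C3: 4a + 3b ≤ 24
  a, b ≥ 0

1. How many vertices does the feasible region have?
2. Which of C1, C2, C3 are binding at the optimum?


1. 4
2. C1, C2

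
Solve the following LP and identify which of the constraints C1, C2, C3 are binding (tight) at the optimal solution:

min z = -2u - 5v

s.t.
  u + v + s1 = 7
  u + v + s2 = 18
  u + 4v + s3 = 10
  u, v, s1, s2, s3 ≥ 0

At u = 6, v = 1, compute slack b - a·x for each constraint:
  C1: 7 − 7 = 0  (binding)
  C2: 18 − 7 = 11  (slack)
  C3: 10 − 10 = 0  (binding)

Optimal: u = 6, v = 1
Binding: C1, C3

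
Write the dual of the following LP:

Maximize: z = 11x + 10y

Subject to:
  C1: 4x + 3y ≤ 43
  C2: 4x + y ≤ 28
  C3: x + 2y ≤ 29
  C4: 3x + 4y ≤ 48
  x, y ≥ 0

Primal max cᵀx s.t. Ax ≤ b, x ≥ 0  →  Dual min bᵀy s.t. Aᵀy ≥ c, y ≥ 0.

Minimize: z = 43y1 + 28y2 + 29y3 + 48y4

Subject to:
  4y1 + 4y2 + y3 + 3y4 ≥ 11
  3y1 + y2 + 2y3 + 4y4 ≥ 10
  y1, y2, y3, y4 ≥ 0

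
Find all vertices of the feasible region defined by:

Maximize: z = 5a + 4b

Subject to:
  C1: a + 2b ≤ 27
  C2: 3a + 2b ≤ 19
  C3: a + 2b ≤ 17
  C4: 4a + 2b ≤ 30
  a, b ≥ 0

(0, 0), (6.333, 0), (1, 8), (0, 8.5)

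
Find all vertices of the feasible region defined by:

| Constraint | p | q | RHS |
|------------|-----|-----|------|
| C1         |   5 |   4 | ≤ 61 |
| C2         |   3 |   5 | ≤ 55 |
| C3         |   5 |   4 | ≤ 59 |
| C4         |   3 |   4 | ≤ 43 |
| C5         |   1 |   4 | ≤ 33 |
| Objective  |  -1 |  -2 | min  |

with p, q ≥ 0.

(0, 0), (11.8, 0), (8, 4.75), (5, 7), (0, 8.25)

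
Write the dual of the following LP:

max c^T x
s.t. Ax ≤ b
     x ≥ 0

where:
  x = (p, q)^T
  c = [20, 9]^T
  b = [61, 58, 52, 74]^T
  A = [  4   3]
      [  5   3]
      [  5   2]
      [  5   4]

Primal max cᵀx s.t. Ax ≤ b, x ≥ 0  →  Dual min bᵀy s.t. Aᵀy ≥ c, y ≥ 0.

Minimize: z = 61y1 + 58y2 + 52y3 + 74y4

Subject to:
  4y1 + 5y2 + 5y3 + 5y4 ≥ 20
  3y1 + 3y2 + 2y3 + 4y4 ≥ 9
  y1, y2, y3, y4 ≥ 0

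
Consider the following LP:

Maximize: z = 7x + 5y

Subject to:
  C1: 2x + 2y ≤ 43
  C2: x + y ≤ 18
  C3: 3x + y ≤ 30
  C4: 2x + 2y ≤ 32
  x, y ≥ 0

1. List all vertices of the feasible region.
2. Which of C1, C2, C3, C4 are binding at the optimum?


1. (0, 0), (10, 0), (7, 9), (0, 16)
2. C3, C4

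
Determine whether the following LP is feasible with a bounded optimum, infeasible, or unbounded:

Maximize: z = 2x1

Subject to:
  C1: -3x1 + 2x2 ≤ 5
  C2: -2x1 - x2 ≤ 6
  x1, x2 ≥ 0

Unbounded (objective can increase without bound)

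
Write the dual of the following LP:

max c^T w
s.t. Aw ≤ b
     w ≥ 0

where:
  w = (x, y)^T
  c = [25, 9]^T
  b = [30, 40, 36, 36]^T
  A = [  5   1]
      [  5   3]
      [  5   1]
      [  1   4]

Primal max cᵀx s.t. Ax ≤ b, x ≥ 0  →  Dual min bᵀy s.t. Aᵀy ≥ c, y ≥ 0.

Minimize: z = 30y1 + 40y2 + 36y3 + 36y4

Subject to:
  5y1 + 5y2 + 5y3 + y4 ≥ 25
  y1 + 3y2 + y3 + 4y4 ≥ 9
  y1, y2, y3, y4 ≥ 0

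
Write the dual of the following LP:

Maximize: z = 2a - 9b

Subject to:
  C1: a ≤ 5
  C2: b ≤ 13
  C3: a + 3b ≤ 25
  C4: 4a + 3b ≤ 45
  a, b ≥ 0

Primal max cᵀx s.t. Ax ≤ b, x ≥ 0  →  Dual min bᵀy s.t. Aᵀy ≥ c, y ≥ 0.

Minimize: z = 5y1 + 13y2 + 25y3 + 45y4

Subject to:
  y1 + y3 + 4y4 ≥ 2
  y2 + 3y3 + 3y4 ≥ -9
  y1, y2, y3, y4 ≥ 0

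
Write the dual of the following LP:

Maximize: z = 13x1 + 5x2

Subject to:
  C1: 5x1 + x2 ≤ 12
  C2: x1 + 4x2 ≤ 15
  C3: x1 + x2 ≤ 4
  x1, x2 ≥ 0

Primal max cᵀx s.t. Ax ≤ b, x ≥ 0  →  Dual min bᵀy s.t. Aᵀy ≥ c, y ≥ 0.

Minimize: z = 12y1 + 15y2 + 4y3

Subject to:
  5y1 + y2 + y3 ≥ 13
  y1 + 4y2 + y3 ≥ 5
  y1, y2, y3 ≥ 0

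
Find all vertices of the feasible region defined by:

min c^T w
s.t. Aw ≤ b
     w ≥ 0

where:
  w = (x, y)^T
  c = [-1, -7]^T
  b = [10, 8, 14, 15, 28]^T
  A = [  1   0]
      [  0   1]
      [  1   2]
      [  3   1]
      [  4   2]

(0, 0), (5, 0), (3.2, 5.4), (0, 7)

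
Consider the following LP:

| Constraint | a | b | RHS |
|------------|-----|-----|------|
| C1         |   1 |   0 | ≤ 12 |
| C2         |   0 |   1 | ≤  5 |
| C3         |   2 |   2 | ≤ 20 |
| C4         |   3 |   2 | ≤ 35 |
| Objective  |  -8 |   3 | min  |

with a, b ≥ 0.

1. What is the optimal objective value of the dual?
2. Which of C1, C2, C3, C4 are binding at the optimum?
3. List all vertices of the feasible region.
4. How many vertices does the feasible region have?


1. -80
2. C3
3. (0, 0), (10, 0), (5, 5), (0, 5)
4. 4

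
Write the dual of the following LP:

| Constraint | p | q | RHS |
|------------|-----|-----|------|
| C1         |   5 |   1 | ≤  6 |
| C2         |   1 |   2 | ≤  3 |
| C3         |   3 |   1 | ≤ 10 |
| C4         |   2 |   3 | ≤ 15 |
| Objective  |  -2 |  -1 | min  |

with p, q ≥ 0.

Primal min cᵀx s.t. Ax ≤ b, x ≥ 0  →  Dual max −bᵀy s.t. Aᵀy ≥ −c, y ≥ 0.

Maximize: z = -6y1 - 3y2 - 10y3 - 15y4

Subject to:
  5y1 + y2 + 3y3 + 2y4 ≥ 2
  y1 + 2y2 + y3 + 3y4 ≥ 1
  y1, y2, y3, y4 ≥ 0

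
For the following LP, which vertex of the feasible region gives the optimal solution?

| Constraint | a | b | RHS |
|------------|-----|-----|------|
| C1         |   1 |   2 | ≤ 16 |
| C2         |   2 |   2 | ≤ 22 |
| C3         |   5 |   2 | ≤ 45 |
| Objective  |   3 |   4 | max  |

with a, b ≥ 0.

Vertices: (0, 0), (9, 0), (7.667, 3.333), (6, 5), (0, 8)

Evaluate the objective at each vertex of the feasible region:
  z(0, 0) = 0
  z(9, 0) = 27
  z(7.667, 3.333) = 36.33
  z(6, 5) = 38  ←
  z(0, 8) = 32
The maximum is at a = 6, b = 5.

(6, 5)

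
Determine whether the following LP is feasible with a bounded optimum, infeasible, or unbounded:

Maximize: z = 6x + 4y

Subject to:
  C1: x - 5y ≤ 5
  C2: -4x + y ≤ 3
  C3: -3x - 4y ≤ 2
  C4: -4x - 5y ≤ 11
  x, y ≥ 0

Unbounded (objective can increase without bound)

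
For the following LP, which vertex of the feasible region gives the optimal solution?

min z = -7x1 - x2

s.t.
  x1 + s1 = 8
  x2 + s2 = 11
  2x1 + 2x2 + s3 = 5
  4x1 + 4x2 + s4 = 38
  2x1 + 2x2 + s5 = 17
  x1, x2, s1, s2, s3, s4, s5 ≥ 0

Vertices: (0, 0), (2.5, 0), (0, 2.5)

Evaluate the objective at each vertex of the feasible region:
  z(0, 0) = 0
  z(2.5, 0) = -17.5  ←
  z(0, 2.5) = -2.5
The minimum is at x1 = 2.5, x2 = 0.

(2.5, 0)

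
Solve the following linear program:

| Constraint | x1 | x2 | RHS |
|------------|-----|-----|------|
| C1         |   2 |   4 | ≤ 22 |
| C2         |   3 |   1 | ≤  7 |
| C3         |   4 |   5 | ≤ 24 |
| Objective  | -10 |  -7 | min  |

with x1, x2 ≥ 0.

Evaluate the objective at each vertex of the feasible region:
  z(0, 0) = 0
  z(2.333, 0) = -23.33
  z(1, 4) = -38  ←
  z(0, 4.8) = -33.6
The minimum is at x1 = 1, x2 = 4.

x1 = 1, x2 = 4, z = -38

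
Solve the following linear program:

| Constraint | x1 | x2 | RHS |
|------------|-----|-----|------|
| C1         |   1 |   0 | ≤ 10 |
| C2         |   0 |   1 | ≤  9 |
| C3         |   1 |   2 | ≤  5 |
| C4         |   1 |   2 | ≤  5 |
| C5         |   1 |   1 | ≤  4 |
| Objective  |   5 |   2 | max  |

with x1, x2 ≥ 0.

Evaluate the objective at each vertex of the feasible region:
  z(0, 0) = 0
  z(4, 0) = 20  ←
  z(3, 1) = 17
  z(0, 2.5) = 5
The maximum is at x1 = 4, x2 = 0.

x1 = 4, x2 = 0, z = 20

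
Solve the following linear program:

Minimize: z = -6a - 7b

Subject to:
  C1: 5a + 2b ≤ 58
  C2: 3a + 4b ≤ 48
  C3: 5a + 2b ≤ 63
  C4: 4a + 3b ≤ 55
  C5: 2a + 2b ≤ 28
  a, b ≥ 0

Evaluate the objective at each vertex of the feasible region:
  z(0, 0) = 0
  z(11.6, 0) = -69.6
  z(10, 4) = -88
  z(8, 6) = -90  ←
  z(0, 12) = -84
The minimum is at a = 8, b = 6.

a = 8, b = 6, z = -90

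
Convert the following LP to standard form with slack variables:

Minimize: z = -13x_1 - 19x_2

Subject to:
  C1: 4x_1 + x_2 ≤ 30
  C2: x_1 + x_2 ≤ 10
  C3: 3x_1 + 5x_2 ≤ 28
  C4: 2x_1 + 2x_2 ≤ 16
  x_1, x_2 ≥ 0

min z = -13x_1 - 19x_2

s.t.
  4x_1 + x_2 + s1 = 30
  x_1 + x_2 + s2 = 10
  3x_1 + 5x_2 + s3 = 28
  2x_1 + 2x_2 + s4 = 16
  x_1, x_2, s1, s2, s3, s4 ≥ 0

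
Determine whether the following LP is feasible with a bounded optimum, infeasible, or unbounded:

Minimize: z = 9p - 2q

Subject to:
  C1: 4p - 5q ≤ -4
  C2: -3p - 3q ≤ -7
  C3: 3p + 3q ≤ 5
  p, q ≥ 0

Infeasible (no feasible solution exists)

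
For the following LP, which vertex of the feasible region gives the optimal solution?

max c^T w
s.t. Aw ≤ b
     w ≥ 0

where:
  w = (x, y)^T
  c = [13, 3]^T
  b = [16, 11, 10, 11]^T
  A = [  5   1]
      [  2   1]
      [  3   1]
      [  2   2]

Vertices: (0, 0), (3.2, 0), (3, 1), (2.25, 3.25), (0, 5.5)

Evaluate the objective at each vertex of the feasible region:
  z(0, 0) = 0
  z(3.2, 0) = 41.6
  z(3, 1) = 42  ←
  z(2.25, 3.25) = 39
  z(0, 5.5) = 16.5
The maximum is at x = 3, y = 1.

(3, 1)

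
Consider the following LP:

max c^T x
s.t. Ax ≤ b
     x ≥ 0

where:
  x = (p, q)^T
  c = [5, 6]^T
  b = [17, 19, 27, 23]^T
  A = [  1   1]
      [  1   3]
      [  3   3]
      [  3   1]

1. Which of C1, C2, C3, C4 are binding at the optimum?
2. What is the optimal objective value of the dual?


1. C2, C3
2. 50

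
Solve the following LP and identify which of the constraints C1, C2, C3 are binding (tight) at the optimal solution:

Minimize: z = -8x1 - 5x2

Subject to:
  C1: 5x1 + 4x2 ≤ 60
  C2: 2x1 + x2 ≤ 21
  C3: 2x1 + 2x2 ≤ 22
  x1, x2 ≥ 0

At x1 = 10, x2 = 1, compute slack b - a·x for each constraint:
  C1: 60 − 54 = 6  (slack)
  C2: 21 − 21 = 0  (binding)
  C3: 22 − 22 = 0  (binding)

Optimal: x1 = 10, x2 = 1
Binding: C2, C3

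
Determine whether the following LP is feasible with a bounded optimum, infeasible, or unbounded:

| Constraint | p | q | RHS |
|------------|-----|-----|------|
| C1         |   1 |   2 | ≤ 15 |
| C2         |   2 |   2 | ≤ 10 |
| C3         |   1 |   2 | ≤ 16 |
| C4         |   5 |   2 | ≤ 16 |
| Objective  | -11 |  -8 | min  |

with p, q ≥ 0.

Feasible with a bounded optimal solution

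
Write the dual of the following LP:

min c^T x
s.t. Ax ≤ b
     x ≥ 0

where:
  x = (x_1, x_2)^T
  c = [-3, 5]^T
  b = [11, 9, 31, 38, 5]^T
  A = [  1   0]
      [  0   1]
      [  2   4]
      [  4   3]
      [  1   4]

Primal min cᵀx s.t. Ax ≤ b, x ≥ 0  →  Dual max −bᵀy s.t. Aᵀy ≥ −c, y ≥ 0.

Maximize: z = -11y1 - 9y2 - 31y3 - 38y4 - 5y5

Subject to:
  y1 + 2y3 + 4y4 + y5 ≥ 3
  y2 + 4y3 + 3y4 + 4y5 ≥ -5
  y1, y2, y3, y4, y5 ≥ 0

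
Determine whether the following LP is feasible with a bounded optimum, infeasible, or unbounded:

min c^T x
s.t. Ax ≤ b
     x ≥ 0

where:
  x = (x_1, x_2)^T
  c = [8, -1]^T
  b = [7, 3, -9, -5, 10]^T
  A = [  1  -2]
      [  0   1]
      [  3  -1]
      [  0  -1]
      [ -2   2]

Infeasible (no feasible solution exists)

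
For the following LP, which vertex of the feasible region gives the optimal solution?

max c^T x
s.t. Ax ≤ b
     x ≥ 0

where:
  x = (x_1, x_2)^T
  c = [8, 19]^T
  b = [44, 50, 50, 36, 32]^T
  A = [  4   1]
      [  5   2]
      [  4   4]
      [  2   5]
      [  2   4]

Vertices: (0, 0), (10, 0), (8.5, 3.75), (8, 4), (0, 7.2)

Evaluate the objective at each vertex of the feasible region:
  z(0, 0) = 0
  z(10, 0) = 80
  z(8.5, 3.75) = 139.2
  z(8, 4) = 140  ←
  z(0, 7.2) = 136.8
The maximum is at x_1 = 8, x_2 = 4.

(8, 4)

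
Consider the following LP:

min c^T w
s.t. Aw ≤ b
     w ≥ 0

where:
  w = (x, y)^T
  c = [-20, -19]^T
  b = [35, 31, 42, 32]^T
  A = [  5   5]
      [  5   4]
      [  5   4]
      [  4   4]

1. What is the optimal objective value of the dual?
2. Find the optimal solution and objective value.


1. -136
2. x = 3, y = 4, z = -136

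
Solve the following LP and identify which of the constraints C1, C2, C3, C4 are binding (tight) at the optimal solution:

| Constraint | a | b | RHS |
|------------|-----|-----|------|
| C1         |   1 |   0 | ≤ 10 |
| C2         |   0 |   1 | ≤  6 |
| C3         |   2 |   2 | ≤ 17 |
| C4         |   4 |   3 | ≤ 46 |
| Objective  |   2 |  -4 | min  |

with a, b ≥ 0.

At a = 0, b = 6, compute slack b - a·x for each constraint:
  C1: 10 − 0 = 10  (slack)
  C2: 6 − 6 = 0  (binding)
  C3: 17 − 12 = 5  (slack)
  C4: 46 − 18 = 28  (slack)

Optimal: a = 0, b = 6
Binding: C2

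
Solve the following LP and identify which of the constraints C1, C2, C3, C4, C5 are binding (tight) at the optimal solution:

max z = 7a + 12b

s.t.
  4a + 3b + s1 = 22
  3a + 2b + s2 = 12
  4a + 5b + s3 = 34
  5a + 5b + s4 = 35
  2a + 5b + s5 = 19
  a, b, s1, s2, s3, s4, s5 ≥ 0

At a = 2, b = 3, compute slack b - a·x for each constraint:
  C1: 22 − 17 = 5  (slack)
  C2: 12 − 12 = 0  (binding)
  C3: 34 − 23 = 11  (slack)
  C4: 35 − 25 = 10  (slack)
  C5: 19 − 19 = 0  (binding)

Optimal: a = 2, b = 3
Binding: C2, C5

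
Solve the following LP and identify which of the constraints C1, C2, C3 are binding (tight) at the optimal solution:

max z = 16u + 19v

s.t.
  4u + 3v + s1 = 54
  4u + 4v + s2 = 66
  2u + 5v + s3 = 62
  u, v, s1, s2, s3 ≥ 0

At u = 6, v = 10, compute slack b - a·x for each constraint:
  C1: 54 − 54 = 0  (binding)
  C2: 66 − 64 = 2  (slack)
  C3: 62 − 62 = 0  (binding)

Optimal: u = 6, v = 10
Binding: C1, C3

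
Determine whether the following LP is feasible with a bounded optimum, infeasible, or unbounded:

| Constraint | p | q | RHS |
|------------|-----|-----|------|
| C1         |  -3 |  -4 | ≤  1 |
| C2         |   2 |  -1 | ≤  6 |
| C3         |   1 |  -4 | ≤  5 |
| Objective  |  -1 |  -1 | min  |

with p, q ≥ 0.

Unbounded (objective can decrease without bound)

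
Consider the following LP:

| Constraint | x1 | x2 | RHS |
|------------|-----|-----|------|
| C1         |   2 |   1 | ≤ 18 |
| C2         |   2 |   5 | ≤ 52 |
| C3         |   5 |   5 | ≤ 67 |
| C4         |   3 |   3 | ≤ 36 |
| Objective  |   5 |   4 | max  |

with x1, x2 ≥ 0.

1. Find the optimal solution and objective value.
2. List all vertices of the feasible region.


1. x1 = 6, x2 = 6, z = 54
2. (0, 0), (9, 0), (6, 6), (2.667, 9.333), (0, 10.4)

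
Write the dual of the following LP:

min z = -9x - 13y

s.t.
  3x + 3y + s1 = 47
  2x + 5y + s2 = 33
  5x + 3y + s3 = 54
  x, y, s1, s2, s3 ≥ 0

Primal min cᵀx s.t. Ax ≤ b, x ≥ 0  →  Dual max −bᵀy s.t. Aᵀy ≥ −c, y ≥ 0.

Maximize: z = -47y1 - 33y2 - 54y3

Subject to:
  3y1 + 2y2 + 5y3 ≥ 9
  3y1 + 5y2 + 3y3 ≥ 13
  y1, y2, y3 ≥ 0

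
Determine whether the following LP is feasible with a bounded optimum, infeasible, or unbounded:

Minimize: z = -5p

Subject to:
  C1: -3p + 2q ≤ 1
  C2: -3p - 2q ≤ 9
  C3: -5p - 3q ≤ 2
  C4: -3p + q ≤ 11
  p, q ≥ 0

Unbounded (objective can decrease without bound)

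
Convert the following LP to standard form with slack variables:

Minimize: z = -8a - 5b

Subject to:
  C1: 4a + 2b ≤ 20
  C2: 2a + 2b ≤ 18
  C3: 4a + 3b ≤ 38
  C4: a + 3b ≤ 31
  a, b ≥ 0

min z = -8a - 5b

s.t.
  4a + 2b + s1 = 20
  2a + 2b + s2 = 18
  4a + 3b + s3 = 38
  a + 3b + s4 = 31
  a, b, s1, s2, s3, s4 ≥ 0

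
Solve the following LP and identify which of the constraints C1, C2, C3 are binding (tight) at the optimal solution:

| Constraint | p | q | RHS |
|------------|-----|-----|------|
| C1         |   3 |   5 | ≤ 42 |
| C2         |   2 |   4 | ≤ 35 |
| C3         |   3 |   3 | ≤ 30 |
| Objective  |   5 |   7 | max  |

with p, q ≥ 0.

At p = 4, q = 6, compute slack b - a·x for each constraint:
  C1: 42 − 42 = 0  (binding)
  C2: 35 − 32 = 3  (slack)
  C3: 30 − 30 = 0  (binding)

Optimal: p = 4, q = 6
Binding: C1, C3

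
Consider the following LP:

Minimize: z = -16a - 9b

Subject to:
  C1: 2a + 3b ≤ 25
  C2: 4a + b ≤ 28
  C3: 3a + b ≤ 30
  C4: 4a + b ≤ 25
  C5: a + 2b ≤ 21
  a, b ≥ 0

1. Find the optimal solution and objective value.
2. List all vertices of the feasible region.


1. a = 5, b = 5, z = -125
2. (0, 0), (6.25, 0), (5, 5), (0, 8.333)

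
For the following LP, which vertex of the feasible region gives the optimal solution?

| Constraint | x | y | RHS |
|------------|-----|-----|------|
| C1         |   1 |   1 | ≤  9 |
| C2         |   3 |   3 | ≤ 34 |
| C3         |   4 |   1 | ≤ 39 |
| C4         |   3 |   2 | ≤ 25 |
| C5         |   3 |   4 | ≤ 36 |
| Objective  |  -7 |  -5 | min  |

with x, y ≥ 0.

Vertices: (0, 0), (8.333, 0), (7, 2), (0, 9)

Evaluate the objective at each vertex of the feasible region:
  z(0, 0) = 0
  z(8.333, 0) = -58.33
  z(7, 2) = -59  ←
  z(0, 9) = -45
The minimum is at x = 7, y = 2.

(7, 2)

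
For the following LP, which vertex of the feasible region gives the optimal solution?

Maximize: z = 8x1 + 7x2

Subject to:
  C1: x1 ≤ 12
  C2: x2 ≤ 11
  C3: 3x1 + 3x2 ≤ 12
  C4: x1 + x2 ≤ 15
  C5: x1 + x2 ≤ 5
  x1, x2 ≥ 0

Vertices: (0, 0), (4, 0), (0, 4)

Evaluate the objective at each vertex of the feasible region:
  z(0, 0) = 0
  z(4, 0) = 32  ←
  z(0, 4) = 28
The maximum is at x1 = 4, x2 = 0.

(4, 0)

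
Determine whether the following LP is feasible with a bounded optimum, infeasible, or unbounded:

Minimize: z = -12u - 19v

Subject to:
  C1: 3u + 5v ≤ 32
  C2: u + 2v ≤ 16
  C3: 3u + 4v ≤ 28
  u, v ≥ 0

Feasible with a bounded optimal solution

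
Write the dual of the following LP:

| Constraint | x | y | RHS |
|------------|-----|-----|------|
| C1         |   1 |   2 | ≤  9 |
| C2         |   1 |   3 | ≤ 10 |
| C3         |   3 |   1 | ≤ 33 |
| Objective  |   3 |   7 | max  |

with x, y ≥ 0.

Primal max cᵀx s.t. Ax ≤ b, x ≥ 0  →  Dual min bᵀy s.t. Aᵀy ≥ c, y ≥ 0.

Minimize: z = 9y1 + 10y2 + 33y3

Subject to:
  y1 + y2 + 3y3 ≥ 3
  2y1 + 3y2 + y3 ≥ 7
  y1, y2, y3 ≥ 0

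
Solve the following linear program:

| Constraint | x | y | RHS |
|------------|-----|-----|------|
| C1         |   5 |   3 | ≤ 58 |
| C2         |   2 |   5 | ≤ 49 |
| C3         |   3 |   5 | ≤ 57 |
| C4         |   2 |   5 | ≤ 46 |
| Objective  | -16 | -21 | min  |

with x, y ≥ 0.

Evaluate the objective at each vertex of the feasible region:
  z(0, 0) = 0
  z(11.6, 0) = -185.6
  z(8, 6) = -254  ←
  z(0, 9.2) = -193.2
The minimum is at x = 8, y = 6.

x = 8, y = 6, z = -254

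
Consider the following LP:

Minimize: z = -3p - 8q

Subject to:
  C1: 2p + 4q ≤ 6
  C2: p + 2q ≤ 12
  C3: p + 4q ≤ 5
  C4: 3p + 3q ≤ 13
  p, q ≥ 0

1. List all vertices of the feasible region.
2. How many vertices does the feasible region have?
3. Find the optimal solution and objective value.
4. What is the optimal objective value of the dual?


1. (0, 0), (3, 0), (1, 1), (0, 1.25)
2. 4
3. p = 1, q = 1, z = -11
4. -11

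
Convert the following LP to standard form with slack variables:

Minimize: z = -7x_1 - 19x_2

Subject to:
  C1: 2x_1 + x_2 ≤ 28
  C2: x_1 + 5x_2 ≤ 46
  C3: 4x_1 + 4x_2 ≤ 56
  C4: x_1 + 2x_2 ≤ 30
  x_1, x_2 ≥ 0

min z = -7x_1 - 19x_2

s.t.
  2x_1 + x_2 + s1 = 28
  x_1 + 5x_2 + s2 = 46
  4x_1 + 4x_2 + s3 = 56
  x_1 + 2x_2 + s4 = 30
  x_1, x_2, s1, s2, s3, s4 ≥ 0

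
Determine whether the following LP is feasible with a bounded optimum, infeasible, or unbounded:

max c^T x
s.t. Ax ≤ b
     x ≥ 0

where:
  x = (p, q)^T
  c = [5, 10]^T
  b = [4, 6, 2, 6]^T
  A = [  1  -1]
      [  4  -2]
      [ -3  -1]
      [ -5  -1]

Unbounded (objective can increase without bound)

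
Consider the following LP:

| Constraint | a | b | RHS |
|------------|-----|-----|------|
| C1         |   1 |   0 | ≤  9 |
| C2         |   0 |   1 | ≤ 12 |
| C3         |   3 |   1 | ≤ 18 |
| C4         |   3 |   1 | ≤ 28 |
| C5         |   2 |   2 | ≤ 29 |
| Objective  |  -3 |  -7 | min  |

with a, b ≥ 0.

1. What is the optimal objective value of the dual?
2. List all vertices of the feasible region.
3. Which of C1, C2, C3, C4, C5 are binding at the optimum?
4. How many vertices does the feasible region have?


1. -90
2. (0, 0), (6, 0), (2, 12), (0, 12)
3. C2, C3
4. 4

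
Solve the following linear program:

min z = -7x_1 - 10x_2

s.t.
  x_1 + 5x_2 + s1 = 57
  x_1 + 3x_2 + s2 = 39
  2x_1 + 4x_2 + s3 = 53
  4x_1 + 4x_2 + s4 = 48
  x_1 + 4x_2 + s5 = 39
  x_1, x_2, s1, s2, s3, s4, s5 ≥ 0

Evaluate the objective at each vertex of the feasible region:
  z(0, 0) = 0
  z(12, 0) = -84
  z(3, 9) = -111  ←
  z(0, 9.75) = -97.5
The minimum is at x_1 = 3, x_2 = 9.

x_1 = 3, x_2 = 9, z = -111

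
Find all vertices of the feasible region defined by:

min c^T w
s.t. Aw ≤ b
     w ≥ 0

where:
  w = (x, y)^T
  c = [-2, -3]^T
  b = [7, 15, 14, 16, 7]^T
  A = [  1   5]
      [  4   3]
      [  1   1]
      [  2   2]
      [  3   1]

(0, 0), (2.333, 0), (2, 1), (0, 1.4)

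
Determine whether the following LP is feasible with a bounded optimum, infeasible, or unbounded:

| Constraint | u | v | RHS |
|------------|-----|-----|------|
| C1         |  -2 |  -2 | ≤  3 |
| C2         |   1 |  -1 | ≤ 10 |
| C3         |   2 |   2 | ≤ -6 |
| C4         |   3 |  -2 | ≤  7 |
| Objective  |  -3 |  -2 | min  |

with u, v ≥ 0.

Infeasible (no feasible solution exists)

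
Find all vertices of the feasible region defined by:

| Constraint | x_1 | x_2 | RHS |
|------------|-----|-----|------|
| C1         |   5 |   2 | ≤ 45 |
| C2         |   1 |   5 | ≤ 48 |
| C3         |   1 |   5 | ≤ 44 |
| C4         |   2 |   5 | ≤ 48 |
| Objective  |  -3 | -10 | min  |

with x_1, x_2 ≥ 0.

(0, 0), (9, 0), (6.143, 7.143), (4, 8), (0, 8.8)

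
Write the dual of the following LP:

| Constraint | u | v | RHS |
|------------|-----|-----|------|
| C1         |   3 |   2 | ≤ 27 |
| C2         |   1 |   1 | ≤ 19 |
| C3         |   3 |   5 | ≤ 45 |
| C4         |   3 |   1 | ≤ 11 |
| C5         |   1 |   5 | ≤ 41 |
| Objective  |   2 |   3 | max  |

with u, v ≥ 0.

Primal max cᵀx s.t. Ax ≤ b, x ≥ 0  →  Dual min bᵀy s.t. Aᵀy ≥ c, y ≥ 0.

Minimize: z = 27y1 + 19y2 + 45y3 + 11y4 + 41y5

Subject to:
  3y1 + y2 + 3y3 + 3y4 + y5 ≥ 2
  2y1 + y2 + 5y3 + y4 + 5y5 ≥ 3
  y1, y2, y3, y4, y5 ≥ 0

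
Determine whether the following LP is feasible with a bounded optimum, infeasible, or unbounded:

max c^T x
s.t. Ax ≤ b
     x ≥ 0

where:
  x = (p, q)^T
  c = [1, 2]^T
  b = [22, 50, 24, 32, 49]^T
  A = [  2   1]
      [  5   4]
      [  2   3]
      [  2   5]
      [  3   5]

Feasible with a bounded optimal solution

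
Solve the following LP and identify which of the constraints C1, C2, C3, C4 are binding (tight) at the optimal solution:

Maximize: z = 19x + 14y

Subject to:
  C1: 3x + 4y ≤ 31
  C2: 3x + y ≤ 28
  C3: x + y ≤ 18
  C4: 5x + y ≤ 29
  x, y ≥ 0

At x = 5, y = 4, compute slack b - a·x for each constraint:
  C1: 31 − 31 = 0  (binding)
  C2: 28 − 19 = 9  (slack)
  C3: 18 − 9 = 9  (slack)
  C4: 29 − 29 = 0  (binding)

Optimal: x = 5, y = 4
Binding: C1, C4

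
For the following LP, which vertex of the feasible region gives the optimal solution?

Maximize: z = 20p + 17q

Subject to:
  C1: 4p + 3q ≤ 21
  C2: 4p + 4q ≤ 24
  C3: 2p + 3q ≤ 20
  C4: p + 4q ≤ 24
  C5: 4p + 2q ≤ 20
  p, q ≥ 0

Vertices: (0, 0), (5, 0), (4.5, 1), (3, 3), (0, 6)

Evaluate the objective at each vertex of the feasible region:
  z(0, 0) = 0
  z(5, 0) = 100
  z(4.5, 1) = 107
  z(3, 3) = 111  ←
  z(0, 6) = 102
The maximum is at p = 3, q = 3.

(3, 3)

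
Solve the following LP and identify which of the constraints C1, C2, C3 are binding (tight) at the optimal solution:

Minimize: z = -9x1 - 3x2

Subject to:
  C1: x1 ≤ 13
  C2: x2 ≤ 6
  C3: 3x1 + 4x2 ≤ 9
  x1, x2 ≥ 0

At x1 = 3, x2 = 0, compute slack b - a·x for each constraint:
  C1: 13 − 3 = 10  (slack)
  C2: 6 − 0 = 6  (slack)
  C3: 9 − 9 = 0  (binding)

Optimal: x1 = 3, x2 = 0
Binding: C3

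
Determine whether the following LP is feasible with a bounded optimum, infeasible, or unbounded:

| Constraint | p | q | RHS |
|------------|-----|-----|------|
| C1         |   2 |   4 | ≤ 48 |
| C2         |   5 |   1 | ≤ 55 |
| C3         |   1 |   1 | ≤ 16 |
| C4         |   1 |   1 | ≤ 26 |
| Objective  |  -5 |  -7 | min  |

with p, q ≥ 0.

Feasible with a bounded optimal solution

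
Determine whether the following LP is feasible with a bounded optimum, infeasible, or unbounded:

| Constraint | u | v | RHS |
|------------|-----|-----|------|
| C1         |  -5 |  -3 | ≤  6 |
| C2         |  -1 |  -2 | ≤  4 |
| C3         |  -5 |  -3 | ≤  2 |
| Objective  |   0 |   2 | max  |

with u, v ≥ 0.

Unbounded (objective can increase without bound)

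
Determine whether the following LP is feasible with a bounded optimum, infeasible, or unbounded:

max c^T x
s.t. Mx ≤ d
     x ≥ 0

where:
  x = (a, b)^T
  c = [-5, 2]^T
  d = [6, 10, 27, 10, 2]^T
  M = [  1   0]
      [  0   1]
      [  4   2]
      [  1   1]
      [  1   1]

Feasible with a bounded optimal solution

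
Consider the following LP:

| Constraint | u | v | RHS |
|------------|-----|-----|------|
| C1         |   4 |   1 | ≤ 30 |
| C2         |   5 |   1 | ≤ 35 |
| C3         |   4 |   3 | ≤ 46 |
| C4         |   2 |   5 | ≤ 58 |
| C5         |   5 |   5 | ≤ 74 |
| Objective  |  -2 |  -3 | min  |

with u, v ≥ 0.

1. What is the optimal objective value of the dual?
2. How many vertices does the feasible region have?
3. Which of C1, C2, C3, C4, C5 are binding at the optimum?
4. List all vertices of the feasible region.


1. -38
2. 5
3. C3, C4
4. (0, 0), (7, 0), (5.364, 8.182), (4, 10), (0, 11.6)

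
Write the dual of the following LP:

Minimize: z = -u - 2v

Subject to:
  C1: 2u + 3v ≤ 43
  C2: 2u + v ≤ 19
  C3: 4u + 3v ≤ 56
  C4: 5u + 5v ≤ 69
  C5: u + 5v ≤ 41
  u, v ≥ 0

Primal min cᵀx s.t. Ax ≤ b, x ≥ 0  →  Dual max −bᵀy s.t. Aᵀy ≥ −c, y ≥ 0.

Maximize: z = -43y1 - 19y2 - 56y3 - 69y4 - 41y5

Subject to:
  2y1 + 2y2 + 4y3 + 5y4 + y5 ≥ 1
  3y1 + y2 + 3y3 + 5y4 + 5y5 ≥ 2
  y1, y2, y3, y4, y5 ≥ 0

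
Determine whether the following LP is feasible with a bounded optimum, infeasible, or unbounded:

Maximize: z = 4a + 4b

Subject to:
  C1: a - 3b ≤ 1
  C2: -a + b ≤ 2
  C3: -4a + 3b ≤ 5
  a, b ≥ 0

Unbounded (objective can increase without bound)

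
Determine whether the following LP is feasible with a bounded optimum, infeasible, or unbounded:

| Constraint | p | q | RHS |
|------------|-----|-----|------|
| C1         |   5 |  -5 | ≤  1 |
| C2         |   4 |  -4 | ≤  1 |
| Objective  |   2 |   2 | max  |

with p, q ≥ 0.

Unbounded (objective can increase without bound)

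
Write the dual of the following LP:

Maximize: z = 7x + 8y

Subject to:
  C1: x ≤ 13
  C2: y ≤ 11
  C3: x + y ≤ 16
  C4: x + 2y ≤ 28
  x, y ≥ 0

Primal max cᵀx s.t. Ax ≤ b, x ≥ 0  →  Dual min bᵀy s.t. Aᵀy ≥ c, y ≥ 0.

Minimize: z = 13y1 + 11y2 + 16y3 + 28y4

Subject to:
  y1 + y3 + y4 ≥ 7
  y2 + y3 + 2y4 ≥ 8
  y1, y2, y3, y4 ≥ 0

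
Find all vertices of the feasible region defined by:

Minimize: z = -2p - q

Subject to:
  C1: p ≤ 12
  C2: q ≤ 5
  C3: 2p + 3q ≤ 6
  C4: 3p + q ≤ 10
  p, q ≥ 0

(0, 0), (3, 0), (0, 2)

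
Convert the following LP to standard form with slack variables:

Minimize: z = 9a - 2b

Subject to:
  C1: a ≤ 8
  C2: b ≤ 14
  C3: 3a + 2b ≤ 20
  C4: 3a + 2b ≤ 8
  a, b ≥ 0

min z = 9a - 2b

s.t.
  a + s1 = 8
  b + s2 = 14
  3a + 2b + s3 = 20
  3a + 2b + s4 = 8
  a, b, s1, s2, s3, s4 ≥ 0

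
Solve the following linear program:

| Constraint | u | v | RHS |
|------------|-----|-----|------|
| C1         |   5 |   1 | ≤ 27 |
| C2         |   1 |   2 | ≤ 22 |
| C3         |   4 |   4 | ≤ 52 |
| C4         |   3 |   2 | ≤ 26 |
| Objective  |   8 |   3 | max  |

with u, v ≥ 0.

Evaluate the objective at each vertex of the feasible region:
  z(0, 0) = 0
  z(5.4, 0) = 43.2
  z(4, 7) = 53  ←
  z(2, 10) = 46
  z(0, 11) = 33
The maximum is at u = 4, v = 7.

u = 4, v = 7, z = 53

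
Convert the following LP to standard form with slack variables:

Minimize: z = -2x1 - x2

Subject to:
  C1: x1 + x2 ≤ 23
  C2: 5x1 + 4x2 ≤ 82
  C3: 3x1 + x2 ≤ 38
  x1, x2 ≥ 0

min z = -2x1 - x2

s.t.
  x1 + x2 + s1 = 23
  5x1 + 4x2 + s2 = 82
  3x1 + x2 + s3 = 38
  x1, x2, s1, s2, s3 ≥ 0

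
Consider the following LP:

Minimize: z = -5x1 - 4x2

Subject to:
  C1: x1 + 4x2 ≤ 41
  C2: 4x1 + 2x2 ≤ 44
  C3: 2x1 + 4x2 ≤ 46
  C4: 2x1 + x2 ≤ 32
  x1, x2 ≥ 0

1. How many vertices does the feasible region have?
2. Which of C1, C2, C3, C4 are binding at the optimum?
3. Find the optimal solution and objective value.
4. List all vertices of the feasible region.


1. 5
2. C2, C3
3. x1 = 7, x2 = 8, z = -67
4. (0, 0), (11, 0), (7, 8), (5, 9), (0, 10.25)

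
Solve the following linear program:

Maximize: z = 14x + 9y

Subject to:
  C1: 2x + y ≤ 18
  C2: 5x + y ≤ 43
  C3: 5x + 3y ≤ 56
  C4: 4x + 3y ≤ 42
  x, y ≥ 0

Evaluate the objective at each vertex of the feasible region:
  z(0, 0) = 0
  z(8.6, 0) = 120.4
  z(8.333, 1.333) = 128.7
  z(6, 6) = 138  ←
  z(0, 14) = 126
The maximum is at x = 6, y = 6.

x = 6, y = 6, z = 138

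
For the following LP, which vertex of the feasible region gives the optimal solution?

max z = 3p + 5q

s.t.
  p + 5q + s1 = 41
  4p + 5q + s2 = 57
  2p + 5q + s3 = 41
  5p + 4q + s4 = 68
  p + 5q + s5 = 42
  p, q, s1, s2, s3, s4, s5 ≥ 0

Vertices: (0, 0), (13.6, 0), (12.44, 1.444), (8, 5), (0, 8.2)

Evaluate the objective at each vertex of the feasible region:
  z(0, 0) = 0
  z(13.6, 0) = 40.8
  z(12.44, 1.444) = 44.56
  z(8, 5) = 49  ←
  z(0, 8.2) = 41
The maximum is at p = 8, q = 5.

(8, 5)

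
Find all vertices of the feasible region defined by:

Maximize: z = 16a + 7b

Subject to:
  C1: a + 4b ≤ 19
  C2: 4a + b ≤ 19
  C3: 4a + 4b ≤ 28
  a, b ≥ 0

(0, 0), (4.75, 0), (4, 3), (3, 4), (0, 4.75)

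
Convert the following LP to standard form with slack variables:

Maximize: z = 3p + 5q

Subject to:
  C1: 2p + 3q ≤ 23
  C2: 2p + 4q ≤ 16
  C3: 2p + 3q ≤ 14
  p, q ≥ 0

max z = 3p + 5q

s.t.
  2p + 3q + s1 = 23
  2p + 4q + s2 = 16
  2p + 3q + s3 = 14
  p, q, s1, s2, s3 ≥ 0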